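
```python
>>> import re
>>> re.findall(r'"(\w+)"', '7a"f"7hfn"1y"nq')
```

['f', '1y']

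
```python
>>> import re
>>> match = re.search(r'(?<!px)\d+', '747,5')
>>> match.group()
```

`(?!…)`/`(?<!…)` only lets a position through if the neighbouring text does NOT match; no characters are consumed.
The match spans [0:3] → '747'.

'747'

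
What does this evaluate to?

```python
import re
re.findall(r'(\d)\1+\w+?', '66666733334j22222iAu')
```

['6', '3', '2']

After group 1 captures some text, `\1` only succeeds where that same text appears again.
`findall` collects group 1 from each match (3 total).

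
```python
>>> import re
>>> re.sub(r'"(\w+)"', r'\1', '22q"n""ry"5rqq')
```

'22qnry5rqq'

`\1` in the replacement pulls in group 1's text for each match.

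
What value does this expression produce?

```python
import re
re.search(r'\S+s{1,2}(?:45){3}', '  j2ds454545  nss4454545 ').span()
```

The match spans [2:12] → 'j2ds454545'.

(2, 12)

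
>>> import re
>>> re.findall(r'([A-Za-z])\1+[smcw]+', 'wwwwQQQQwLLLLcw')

['w', 'Q', 'L']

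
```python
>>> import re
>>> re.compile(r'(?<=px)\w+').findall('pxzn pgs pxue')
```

The `(?=…)`/`(?<=…)` assertion just peeks at neighbouring text; it doesn't advance the match position.
With no groups in the pattern, `findall` gives back each whole match — 2 here.

['zn', 'ue']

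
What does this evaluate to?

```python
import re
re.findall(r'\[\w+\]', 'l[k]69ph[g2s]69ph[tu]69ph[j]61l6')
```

With no groups in the pattern, `findall` gives back each whole match — 4 here.

['[k]', '[g2s]', '[tu]', '[j]']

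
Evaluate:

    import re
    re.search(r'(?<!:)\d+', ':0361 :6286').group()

'361'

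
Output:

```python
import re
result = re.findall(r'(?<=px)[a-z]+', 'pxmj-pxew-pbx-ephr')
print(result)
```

['mj', 'ew']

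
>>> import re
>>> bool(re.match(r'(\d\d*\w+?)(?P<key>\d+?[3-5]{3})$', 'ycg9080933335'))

`re.match` won't scan ahead — the pattern has to work from the very first character.
Here the string doesn't start with a match, so the call returns None, and `bool(None)` is False.

False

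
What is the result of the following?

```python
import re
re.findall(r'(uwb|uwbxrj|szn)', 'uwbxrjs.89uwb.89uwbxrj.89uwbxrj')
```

['uwb', 'uwb', 'uwb', 'uwb']

`|` is ordered: at each position the engine commits to the first alternative that works.
Scanning left to right: at [0:3] match 'uwb', group 1 = 'uwb'; at [10:13] match 'uwb', group 1 = 'uwb'; at [16:19] match 'uwb', group 1 = 'uwb'; at [25:28] match 'uwb', group 1 = 'uwb'.
One capturing group, so `findall` returns just the captured substring from each match — 4 in all.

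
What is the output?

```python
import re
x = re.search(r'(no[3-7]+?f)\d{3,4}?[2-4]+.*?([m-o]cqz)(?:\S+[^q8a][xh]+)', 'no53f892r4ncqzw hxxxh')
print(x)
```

Here the pattern never matches, so the call returns None.

None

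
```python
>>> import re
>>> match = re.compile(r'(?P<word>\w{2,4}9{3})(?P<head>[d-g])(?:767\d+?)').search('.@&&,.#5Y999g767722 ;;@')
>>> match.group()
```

This matches 2 to 4 of a word character, then exactly 3 of a literal '9' (captured as 'word'); then a character in [d-g] (captured as 'head'); then the literal '767', then one or more of a digit (lazy) (non-capturing group).
Because the quantifier is non-greedy, it stops expanding at the earliest point where the rest of the pattern can succeed.
`re.search` scans for the first position where the pattern succeeds.
The match spans [7:17] → '5Y999g7677'.
Captured: group 1 = '5Y999', group 2 = 'g'.

'5Y999g7677'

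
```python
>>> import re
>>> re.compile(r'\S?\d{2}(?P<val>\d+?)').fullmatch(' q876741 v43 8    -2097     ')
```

None

Pattern: optionally a non-whitespace character, then exactly 2 of a digit; then one or more of a digit (lazy) (captured as 'val').
`fullmatch` succeeds only if the pattern covers the string from start to end.
Here the pattern can't cover the whole string, so the call returns None.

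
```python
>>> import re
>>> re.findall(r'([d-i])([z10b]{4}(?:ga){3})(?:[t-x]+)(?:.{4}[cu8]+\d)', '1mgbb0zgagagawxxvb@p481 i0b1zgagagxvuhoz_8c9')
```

[('g', 'bb0zgagaga')]

2 groups means the one result is a tuple of 2 captured strings — 1 here.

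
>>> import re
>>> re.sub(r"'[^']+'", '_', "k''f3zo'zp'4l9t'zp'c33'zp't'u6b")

"k'_zp_zp_zp_u6b"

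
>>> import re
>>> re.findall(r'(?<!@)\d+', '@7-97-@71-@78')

['97', '1', '8']

The negative lookahead/lookbehind blocks any match where the forbidden context is present.
Scanning left to right: at [3:5] → '97'; at [8:9] → '1'; at [12:13] → '8'.
`findall` yields the raw match text (3 of them) because the pattern has no groups.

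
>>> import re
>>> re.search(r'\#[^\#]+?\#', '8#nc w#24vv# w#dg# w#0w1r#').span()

Unlike `match`, `search` isn't anchored — it looks for the pattern anywhere in the string.
The match spans [1:7] → '#nc w#'.

(1, 7)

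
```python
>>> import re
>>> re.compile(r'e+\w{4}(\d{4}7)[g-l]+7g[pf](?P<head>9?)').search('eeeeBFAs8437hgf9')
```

None

Pattern: one or more of the literal 'e', then exactly 4 of a word character; then exactly 4 of a digit, then a literal '7' (captured); then one or more of a character in [g-l], then the literal '7g', then one of [pf]; then optionally a literal '9' (captured as 'head').
`re.search` tries every starting position until one works.
Here no position works, so the call returns None.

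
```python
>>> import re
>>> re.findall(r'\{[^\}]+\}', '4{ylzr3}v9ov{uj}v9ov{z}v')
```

No capturing groups, so `findall` returns the 3 full match strings.

['{ylzr3}', '{uj}', '{z}']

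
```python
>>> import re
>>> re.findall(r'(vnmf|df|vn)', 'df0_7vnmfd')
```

['df', 'vnmf']

`|` is ordered: at each position the engine commits to the first alternative that works.
Matches: at [0:2] match 'df', group 1 = 'df'; at [5:9] match 'vnmf', group 1 = 'vnmf'.
One capturing group, so `findall` returns just the captured substring from each match — 2 in all.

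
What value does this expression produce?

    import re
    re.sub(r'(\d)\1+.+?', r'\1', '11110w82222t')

'1w82'

`\1` is not a pattern — it's the concrete string captured by group 1, re-applied verbatim.
`\1` in the replacement pulls in group 1's text for each match.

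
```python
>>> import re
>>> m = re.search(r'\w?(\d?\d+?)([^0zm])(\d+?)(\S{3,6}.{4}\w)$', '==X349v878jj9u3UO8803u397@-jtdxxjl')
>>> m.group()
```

'O8803u397@-jtdxxjl'

This matches optionally a word character; then optionally a digit, then one or more of a digit (lazy) (captured); then any character except [0zm] (captured); then one or more of a digit (lazy) (captured); then 3 to 6 of a non-whitespace character, then exactly 4 of any character, then a word character (captured); then anchored at the end.
`re.search` scans for the first position where the pattern succeeds.
The match spans [16:34] → 'O8803u397@-jtdxxjl'.
Captured: group 1 = '8803', group 2 = 'u', group 3 = '3', group 4 = '97@-jtdxxjl'.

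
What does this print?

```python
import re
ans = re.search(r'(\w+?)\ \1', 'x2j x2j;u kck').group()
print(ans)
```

x2j x2j

`\1` has to match the exact text group 1 already captured.
`re.search` tries every starting position until one works.
The match spans [0:7] → 'x2j x2j'.
Captured: group 1 = 'x2j'.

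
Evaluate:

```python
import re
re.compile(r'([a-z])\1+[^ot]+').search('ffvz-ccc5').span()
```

A backreference is literal: `\1` must see the identical characters the first group matched.
The match spans [0:9] → 'ffvz-ccc5'.

(0, 9)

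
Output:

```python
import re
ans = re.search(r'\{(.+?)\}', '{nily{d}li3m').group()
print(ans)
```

`re.search` scans for the first position where the pattern succeeds.
The match spans [0:8] → '{nily{d}'.
Captured: group 1 = 'nily{d'.

{nily{d}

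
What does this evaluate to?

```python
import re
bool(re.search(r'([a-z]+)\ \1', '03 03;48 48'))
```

False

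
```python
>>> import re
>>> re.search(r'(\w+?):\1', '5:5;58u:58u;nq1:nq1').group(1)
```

'5'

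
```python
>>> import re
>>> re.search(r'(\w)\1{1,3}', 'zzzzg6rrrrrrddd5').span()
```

(0, 4)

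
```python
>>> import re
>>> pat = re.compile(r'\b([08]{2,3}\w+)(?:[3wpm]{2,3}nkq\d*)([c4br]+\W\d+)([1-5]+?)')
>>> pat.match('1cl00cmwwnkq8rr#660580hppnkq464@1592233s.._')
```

This matches a word boundary (`\b`, zero-width); then 2 to 3 of one of [08], then one or more of a word character (captured); then 2 to 3 of one of [3wpm], then the literal 'nkq', then zero or more of a digit (non-capturing group); then one or more of one of [c4br], then a non-word character, then one or more of a digit (captured); then one or more of a character in [1-5] (lazy) (captured).
`re.match` won't scan ahead — the pattern has to work from the very first character.
Here the string doesn't start with a match, so the call returns None.

None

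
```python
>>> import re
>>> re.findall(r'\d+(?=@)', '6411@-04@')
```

The positive lookaround only admits positions where the adjacent text matches; those characters stay outside the span.
Matches: at [0:4] → '6411'; at [6:8] → '04'.
No capturing groups, so `findall` returns the 2 full match strings.

['6411', '04']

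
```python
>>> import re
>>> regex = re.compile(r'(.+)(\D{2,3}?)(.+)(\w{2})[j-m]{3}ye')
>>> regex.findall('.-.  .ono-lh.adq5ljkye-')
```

[('.-.  .ono-lh', '.a', 'd', 'q5')]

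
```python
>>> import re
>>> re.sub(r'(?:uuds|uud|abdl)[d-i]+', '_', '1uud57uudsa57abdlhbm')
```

Every occurrence is swapped for '_'.

'1uud57uudsa57_bm'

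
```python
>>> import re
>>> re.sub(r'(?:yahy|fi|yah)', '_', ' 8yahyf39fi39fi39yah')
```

Branches in `(...|...)` are attempted left-to-right; the first branch that allows the whole pattern to succeed is taken.
Matches: at [2:6] → 'yahy'; at [9:11] → 'fi'; at [13:15] → 'fi'; at [17:20] → 'yah'.
Every occurrence is swapped for '_'.

' 8_f39_39_39_'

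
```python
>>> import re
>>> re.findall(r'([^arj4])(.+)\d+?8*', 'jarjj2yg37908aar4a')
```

Pattern: any character except [arj4] (captured); then one or more of any character (captured); then one or more of a digit (lazy), then zero or more of a literal '8'.
Walking the string: at [5:17] match '2yg37908aar4', groups = ('2', 'yg37908aar').
`findall` packs the 2 group values into a tuple for every match.

[('2', 'yg37908aar')]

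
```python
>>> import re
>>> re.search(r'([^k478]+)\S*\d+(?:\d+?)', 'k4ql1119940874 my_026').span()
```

(2, 14)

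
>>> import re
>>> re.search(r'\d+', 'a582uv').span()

The match spans [1:4] → '582'.

(1, 4)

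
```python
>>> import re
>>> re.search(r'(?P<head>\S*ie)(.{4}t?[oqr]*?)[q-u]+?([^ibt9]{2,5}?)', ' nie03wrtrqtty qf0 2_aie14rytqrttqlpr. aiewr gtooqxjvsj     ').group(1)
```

The match spans [1:15] → 'nie03wrtrqtty '.
Captured: group 1 = 'nie', group 2 = '03wrt', group 3 = 'y '.

'nie'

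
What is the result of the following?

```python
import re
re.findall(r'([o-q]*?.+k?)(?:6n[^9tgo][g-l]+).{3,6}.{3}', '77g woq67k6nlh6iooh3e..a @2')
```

['77g woq67k']

Pattern: zero or more of a character in [o-q] (lazy), then one or more of any character, then optionally the literal 'k' (captured); then the literal '6n', then any character except [9tgo], then one or more of a character in [g-l] (non-capturing group); then 3 to 6 of any character; then exactly 3 of any character.
Scanning left to right: at [0:23] match '77g woq67k6nlh6iooh3e..', group 1 = '77g woq67k'.
Because there's exactly one group, `findall` drops the full match and keeps group 1 from the one hit.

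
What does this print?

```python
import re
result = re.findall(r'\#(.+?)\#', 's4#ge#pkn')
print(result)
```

Walking the string: at [2:6] match '#ge#', group 1 = 'ge'.
With a single group, `findall` returns only what that group captured — 1 item.

['ge']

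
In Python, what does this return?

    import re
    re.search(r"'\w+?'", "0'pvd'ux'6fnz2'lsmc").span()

Unlike `match`, `search` isn't anchored — it looks for the pattern anywhere in the string.
The match spans [1:6] → "'pvd'".

(1, 6)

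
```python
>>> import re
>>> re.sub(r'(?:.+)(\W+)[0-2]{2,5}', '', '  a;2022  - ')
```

'  - '

The pattern matches one or more of any character (non-capturing group); then one or more of a non-word character (captured); then 2 to 5 of a character in [0-2].
Matches: at [0:8] → '  a;2022'.
Each match is replaced by ''.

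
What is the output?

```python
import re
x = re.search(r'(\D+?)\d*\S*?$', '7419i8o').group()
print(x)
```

i8o

This matches one or more of a non-digit (lazy) (captured); then zero or more of a digit, then zero or more of a non-whitespace character (lazy); then anchored at the end.
`search` walks the string left to right and returns the first match it finds.
The match spans [4:7] → 'i8o'.
Captured: group 1 = 'i'.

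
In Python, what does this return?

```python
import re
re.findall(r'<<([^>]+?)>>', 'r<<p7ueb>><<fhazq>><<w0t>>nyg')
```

Walking the string: at [1:10] match '<<p7ueb>>', group 1 = 'p7ueb'; at [10:19] match '<<fhazq>>', group 1 = 'fhazq'; at [19:26] match '<<w0t>>', group 1 = 'w0t'.
One capturing group, so `findall` returns just the captured substring from each match — 3 in all.

['p7ueb', 'fhazq', 'w0t']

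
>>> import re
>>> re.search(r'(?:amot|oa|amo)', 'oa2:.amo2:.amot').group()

'oa'

The match spans [0:2] → 'oa'.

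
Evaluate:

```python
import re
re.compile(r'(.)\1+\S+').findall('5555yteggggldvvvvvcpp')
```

['5']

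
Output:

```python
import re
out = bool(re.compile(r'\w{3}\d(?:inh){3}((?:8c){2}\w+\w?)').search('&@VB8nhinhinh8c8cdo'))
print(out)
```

False

Pattern: exactly 3 of a word character, then a digit, then the literal 'inh' repeated 3 times; then the literal '8c' repeated 2 times, then one or more of a word character, then optionally a word character (captured).
Unlike `match`, `search` isn't anchored — it looks for the pattern anywhere in the string.
Here no position works, so the call returns None, and `bool(None)` is False.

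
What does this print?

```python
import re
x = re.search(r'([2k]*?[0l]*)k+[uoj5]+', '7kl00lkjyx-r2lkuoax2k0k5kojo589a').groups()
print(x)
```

('kl00l',)

Pattern: zero or more of one of [2k] (lazy), then zero or more of one of [0l] (captured); then one or more of a literal 'k'; then one or more of one of [uoj5].
`search` walks the string left to right and returns the first match it finds.
The match spans [1:8] → 'kl00lkj'.
Captured: group 1 = 'kl00l'.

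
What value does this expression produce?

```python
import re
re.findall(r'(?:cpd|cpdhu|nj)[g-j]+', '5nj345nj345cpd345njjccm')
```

['njj']

Since nothing is captured, `findall` lists the 1 matched substring directly.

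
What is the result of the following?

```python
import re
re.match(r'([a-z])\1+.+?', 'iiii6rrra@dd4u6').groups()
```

After group 1 captures some text, `\1` only succeeds where that same text appears again.
`re.match` only tries the pattern at the start of the string.
The match spans [0:5] → 'iiii6'.
Captured: group 1 = 'i'.

('i',)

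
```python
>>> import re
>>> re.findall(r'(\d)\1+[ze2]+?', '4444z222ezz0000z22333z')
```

['4', '2', '0', '3']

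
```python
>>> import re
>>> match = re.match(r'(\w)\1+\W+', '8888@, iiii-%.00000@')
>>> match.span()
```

`\1` is not a pattern — it's the concrete string captured by group 1, re-applied verbatim.
`re.match` won't scan ahead — the pattern has to work from the very first character.
The match spans [0:7] → '8888@, '.
Captured: group 1 = '8'.

(0, 7)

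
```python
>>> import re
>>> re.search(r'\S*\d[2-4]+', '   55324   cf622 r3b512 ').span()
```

The match spans [3:8] → '55324'.

(3, 8)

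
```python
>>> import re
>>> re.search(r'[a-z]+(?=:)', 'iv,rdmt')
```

The `(?=…)`/`(?<=…)` assertion just peeks at neighbouring text; it doesn't advance the match position.
Here the pattern never matches, so the call returns None.

None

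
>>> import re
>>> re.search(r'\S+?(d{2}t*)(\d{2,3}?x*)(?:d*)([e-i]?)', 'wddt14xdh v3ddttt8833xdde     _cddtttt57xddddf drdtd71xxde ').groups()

The pattern matches one or more of a non-whitespace character (lazy); then exactly 2 of the literal 'd', then zero or more of a literal 't' (captured); then 2 to 3 of a digit (lazy), then zero or more of a literal 'x' (captured); then zero or more of a literal 'd' (non-capturing group); then optionally a character in [e-i] (captured).
`search` walks the string left to right and returns the first match it finds.
The match spans [0:9] → 'wddt14xdh'.
Captured: group 1 = 'ddt', group 2 = '14x', group 3 = 'h'.

('ddt', '14x', 'h')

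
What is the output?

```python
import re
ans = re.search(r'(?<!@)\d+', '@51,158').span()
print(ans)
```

(2, 3)

A negative assertion filters positions out without eating any characters.
`search` walks the string left to right and returns the first match it finds.
The match spans [2:3] → '1'.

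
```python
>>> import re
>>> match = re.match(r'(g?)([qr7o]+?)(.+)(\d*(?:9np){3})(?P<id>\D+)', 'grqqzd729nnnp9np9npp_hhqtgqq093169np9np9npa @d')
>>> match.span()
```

With `match`, the pattern is implicitly anchored at the beginning.
The match spans [0:46] → 'grqqzd729nnnp9np9npp_hhqtgqq093169np9np9npa @d'.

(0, 46)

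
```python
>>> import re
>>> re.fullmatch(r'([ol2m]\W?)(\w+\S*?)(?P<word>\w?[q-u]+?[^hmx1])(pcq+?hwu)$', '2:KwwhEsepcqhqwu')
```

The pattern matches one of [ol2m], then optionally a non-word character (captured); then one or more of a word character, then zero or more of a non-whitespace character (lazy) (captured); then optionally a word character, then one or more of a character in [q-u] (lazy), then any character except [hmx1] (captured as 'word'); then the literal 'pc', then one or more of a literal 'q' (lazy), then the literal 'hwu' (captured); then anchored at the end.
For `fullmatch`, every character of the input must be accounted for by the pattern.
Here the string isn't matched end-to-end, so the call returns None.

None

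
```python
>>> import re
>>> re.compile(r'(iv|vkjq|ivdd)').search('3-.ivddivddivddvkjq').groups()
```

('iv',)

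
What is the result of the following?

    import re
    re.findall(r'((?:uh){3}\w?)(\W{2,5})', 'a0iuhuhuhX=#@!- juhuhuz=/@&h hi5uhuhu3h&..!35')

[('uhuhuhX', '=#@!-')]

Pattern: the literal 'uh' repeated 3 times, then optionally a word character (captured); then 2 to 5 of a non-word character (captured).
With 2 capturing groups, `findall` returns a 2-tuple per match.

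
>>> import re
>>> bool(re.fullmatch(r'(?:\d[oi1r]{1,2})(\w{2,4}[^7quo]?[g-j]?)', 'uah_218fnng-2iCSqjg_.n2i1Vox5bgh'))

False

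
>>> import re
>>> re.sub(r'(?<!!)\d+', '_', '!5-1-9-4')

'!5-_-_-_'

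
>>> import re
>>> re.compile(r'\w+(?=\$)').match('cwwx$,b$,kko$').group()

'cwwx'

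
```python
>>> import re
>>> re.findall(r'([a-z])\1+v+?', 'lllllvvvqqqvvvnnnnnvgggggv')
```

The backreference `\1` re-matches whatever the first group consumed, character for character.
Scanning left to right: at [0:6] match 'lllllv', group 1 = 'l'; at [8:12] match 'qqqv', group 1 = 'q'; at [14:20] match 'nnnnnv', group 1 = 'n'; at [20:26] match 'gggggv', group 1 = 'g'.
Because there's exactly one group, `findall` drops the full match and keeps group 1 from each hit.

['l', 'q', 'n', 'g']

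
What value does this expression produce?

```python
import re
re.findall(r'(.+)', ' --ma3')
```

This matches one or more of any character (captured).
Because there's exactly one group, `findall` drops the full match and keeps group 1 from the one hit.

[' --ma3']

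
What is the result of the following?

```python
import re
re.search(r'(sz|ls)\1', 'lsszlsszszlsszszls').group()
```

'szsz'

`\1` is not a pattern — it's the concrete string captured by group 1, re-applied verbatim.
`re.search` tries every starting position until one works.
The match spans [6:10] → 'szsz'.
Captured: group 1 = 'sz'.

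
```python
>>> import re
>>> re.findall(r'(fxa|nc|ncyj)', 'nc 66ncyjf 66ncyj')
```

Alternation tries branches left to right and keeps the first one that lets the overall match succeed at that position.
Matches: at [0:2] match 'nc', group 1 = 'nc'; at [5:7] match 'nc', group 1 = 'nc'; at [13:15] match 'nc', group 1 = 'nc'.
With a single group, `findall` returns only what that group captured — 3 items.

['nc', 'nc', 'nc']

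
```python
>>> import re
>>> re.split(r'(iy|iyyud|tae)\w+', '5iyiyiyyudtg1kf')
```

['5', 'iy', '']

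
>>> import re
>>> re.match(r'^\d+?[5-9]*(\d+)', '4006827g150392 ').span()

(0, 7)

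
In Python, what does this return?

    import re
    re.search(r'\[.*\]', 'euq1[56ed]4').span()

Unlike `match`, `search` isn't anchored — it looks for the pattern anywhere in the string.
The match spans [4:10] → '[56ed]'.

(4, 10)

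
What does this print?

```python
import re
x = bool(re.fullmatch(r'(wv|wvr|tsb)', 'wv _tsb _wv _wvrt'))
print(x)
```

`re.fullmatch` is like wrapping the pattern in `^…$` (in single-line mode).
Here the pattern can't cover the whole string, so the call returns None, and `bool(None)` is False.

False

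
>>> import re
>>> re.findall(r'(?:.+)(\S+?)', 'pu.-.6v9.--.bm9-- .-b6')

This matches one or more of any character (non-capturing group); then one or more of a non-whitespace character (lazy) (captured).
Matches: at [0:22] match 'pu.-.6v9.--.bm9-- .-b6', group 1 = '6'.
One capturing group, so `findall` returns just the captured substring from the one match — 1 in all.

['6']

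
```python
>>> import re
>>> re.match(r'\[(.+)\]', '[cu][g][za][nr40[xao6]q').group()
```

'[cu][g][za][nr40[xao6]'

With `match`, the pattern is implicitly anchored at the beginning.
The match spans [0:22] → '[cu][g][za][nr40[xao6]'.
Captured: group 1 = 'cu][g][za][nr40[xao6'.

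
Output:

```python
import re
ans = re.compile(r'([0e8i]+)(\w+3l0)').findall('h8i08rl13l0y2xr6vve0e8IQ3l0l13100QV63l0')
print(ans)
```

This matches one or more of one of [0e8i] (captured); then one or more of a word character, then the literal '3l0' (captured).
Scanning left to right: at [1:39] match '8i08rl13l0y2xr6vve0e8IQ3l0l13100QV63l0', groups = ('8i08', 'rl13l0y2xr6vve0e8IQ3l0l13100QV63l0').
With 2 capturing groups, `findall` returns a 2-tuple per match.

[('8i08', 'rl13l0y2xr6vve0e8IQ3l0l13100QV63l0')]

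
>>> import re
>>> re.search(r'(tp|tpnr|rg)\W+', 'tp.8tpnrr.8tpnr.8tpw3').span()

(0, 3)

The match spans [0:3] → 'tp.'.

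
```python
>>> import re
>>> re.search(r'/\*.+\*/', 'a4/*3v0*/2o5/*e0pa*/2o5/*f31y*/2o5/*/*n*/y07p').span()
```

`re.search` tries every starting position until one works.
The match spans [2:41] → '/*3v0*/2o5/*e0pa*/2o5/*f31y*/2o5/*/*n*/'.

(2, 41)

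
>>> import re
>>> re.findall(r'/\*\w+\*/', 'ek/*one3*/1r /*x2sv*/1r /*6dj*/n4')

['/*one3*/', '/*x2sv*/', '/*6dj*/']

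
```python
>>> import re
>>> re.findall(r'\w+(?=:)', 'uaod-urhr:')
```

['urhr']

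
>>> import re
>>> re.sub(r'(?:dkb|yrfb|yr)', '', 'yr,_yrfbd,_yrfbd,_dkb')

Alternation tries branches left to right and keeps the first one that lets the overall match succeed at that position.
Matches: at [0:2] → 'yr'; at [4:8] → 'yrfb'; at [11:15] → 'yrfb'; at [18:21] → 'dkb'.
Every occurrence is swapped for ''.

',_d,_d,_'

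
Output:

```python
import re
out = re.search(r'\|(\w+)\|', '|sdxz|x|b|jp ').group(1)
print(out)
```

The match spans [0:6] → '|sdxz|'.
Captured: group 1 = 'sdxz'.

sdxz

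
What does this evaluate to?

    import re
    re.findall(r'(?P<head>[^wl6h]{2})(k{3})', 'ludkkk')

This matches exactly 2 of any character except [wl6h] (captured as 'head'); then exactly 3 of a literal 'k' (captured).
Multiple groups make `findall` return tuples — one 2-tuple for the one match.

[('ud', 'kkk')]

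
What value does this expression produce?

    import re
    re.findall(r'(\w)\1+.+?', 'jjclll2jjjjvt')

['j', 'l', 'j']

A backreference is literal: `\1` must see the identical characters the first group matched.
Matches: at [0:3] match 'jjc', group 1 = 'j'; at [3:7] match 'lll2', group 1 = 'l'; at [7:12] match 'jjjjv', group 1 = 'j'.
Because there's exactly one group, `findall` drops the full match and keeps group 1 from each hit.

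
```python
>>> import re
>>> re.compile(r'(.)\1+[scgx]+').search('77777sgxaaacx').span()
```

(0, 8)

The backreference `\1` re-matches whatever the first group consumed, character for character.
`re.search` tries every starting position until one works.
The match spans [0:8] → '77777sgx'.
Captured: group 1 = '7'.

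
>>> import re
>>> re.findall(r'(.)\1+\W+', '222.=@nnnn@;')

The backreference `\1` re-matches whatever the first group consumed, character for character.
One capturing group, so `findall` returns just the captured substring from each match — 2 in all.

['2', 'n']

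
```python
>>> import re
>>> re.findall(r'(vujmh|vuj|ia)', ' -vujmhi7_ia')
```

Branches in `(...|...)` are attempted left-to-right; the first branch that allows the whole pattern to succeed is taken.
One capturing group, so `findall` returns just the captured substring from each match — 2 in all.

['vujmh', 'ia']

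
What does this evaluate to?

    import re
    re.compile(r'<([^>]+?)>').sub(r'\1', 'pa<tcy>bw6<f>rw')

'patcybw6frw'

Matches: at [2:7] → '<tcy>'; at [10:13] → '<f>'.
`\1` in the replacement pulls in group 1's text for each match.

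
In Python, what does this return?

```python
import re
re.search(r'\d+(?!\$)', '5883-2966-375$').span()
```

A negative assertion filters positions out without eating any characters.
The match spans [0:4] → '5883'.

(0, 4)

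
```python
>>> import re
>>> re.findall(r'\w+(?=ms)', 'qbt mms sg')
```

Because the assertion is zero-width, the text it checks is not consumed and won't appear in the result.
No capturing groups, so `findall` returns the 1 full match string.

['m']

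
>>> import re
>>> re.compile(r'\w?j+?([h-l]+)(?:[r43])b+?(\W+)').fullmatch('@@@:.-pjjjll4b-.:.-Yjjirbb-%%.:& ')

`fullmatch` succeeds only if the pattern covers the string from start to end.
Here there's no way to consume every character, so the call returns None.

None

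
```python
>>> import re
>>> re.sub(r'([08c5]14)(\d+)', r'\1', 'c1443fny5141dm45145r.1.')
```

'c14fny514dm4514r.1.'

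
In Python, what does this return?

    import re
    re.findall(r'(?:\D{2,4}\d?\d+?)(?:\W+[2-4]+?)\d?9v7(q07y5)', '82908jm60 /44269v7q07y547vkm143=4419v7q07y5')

The pattern matches 2 to 4 of a non-digit, then optionally a digit, then one or more of a digit (lazy) (non-capturing group); then one or more of a non-word character, then one or more of a character in [2-4] (lazy) (non-capturing group); then optionally a digit, then the literal '9v7'; then the literal 'q0', then the literal '7y5' (captured).
Matches: at [5:23] match 'jm60 /44269v7q07y5', group 1 = 'q07y5'; at [25:43] match 'vkm143=4419v7q07y5', group 1 = 'q07y5'.
Because there's exactly one group, `findall` drops the full match and keeps group 1 from each hit.

['q07y5', 'q07y5']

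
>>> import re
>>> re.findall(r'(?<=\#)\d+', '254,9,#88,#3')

Lookahead/lookbehind check context without consuming it, so the matched span excludes the asserted characters.
Walking the string: at [7:9] → '88'; at [11:12] → '3'.
Since nothing is captured, `findall` lists the 2 matched substrings directly.

['88', '3']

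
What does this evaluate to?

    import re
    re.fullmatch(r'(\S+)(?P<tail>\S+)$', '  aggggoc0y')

None

`re.fullmatch` requires the pattern to consume the entire string.
Here the string isn't matched end-to-end, so the call returns None.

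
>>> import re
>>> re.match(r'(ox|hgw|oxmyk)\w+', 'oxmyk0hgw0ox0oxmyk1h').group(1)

'ox'

`|` is ordered: at each position the engine commits to the first alternative that works.
`re.match` won't scan ahead — the pattern has to work from the very first character.
The match spans [0:20] → 'oxmyk0hgw0ox0oxmyk1h'.
Captured: group 1 = 'ox'.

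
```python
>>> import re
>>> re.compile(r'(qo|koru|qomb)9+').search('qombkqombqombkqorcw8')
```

None

Here nothing in the string fits, so the call returns None.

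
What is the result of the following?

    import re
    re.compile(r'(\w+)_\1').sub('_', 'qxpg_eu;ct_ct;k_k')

The backreference `\1` re-matches whatever the first group consumed, character for character.
Matches: at [8:13] → 'ct_ct'; at [14:17] → 'k_k'.
Each match is replaced by '_'.

'qxpg_eu;_;_'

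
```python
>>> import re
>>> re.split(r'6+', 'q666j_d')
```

Pattern: one or more of a literal '6'.
Matches to split on: at [1:4] → '666'.
The string is cut at each match, leaving 2 pieces.

['q', 'j_d']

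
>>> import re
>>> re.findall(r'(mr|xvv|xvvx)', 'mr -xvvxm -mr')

['mr', 'xvv', 'mr']

Branches in `(...|...)` are attempted left-to-right; the first branch that allows the whole pattern to succeed is taken.
`findall` collects group 1 from each match (3 total).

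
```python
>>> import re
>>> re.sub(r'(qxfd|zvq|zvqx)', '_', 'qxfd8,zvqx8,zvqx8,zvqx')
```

The regex engine tests alternatives in the order written; an earlier branch that matches wins even if a later one would match more.
`sub` substitutes '_' at each match site.

'_8,_x8,_x8,_x'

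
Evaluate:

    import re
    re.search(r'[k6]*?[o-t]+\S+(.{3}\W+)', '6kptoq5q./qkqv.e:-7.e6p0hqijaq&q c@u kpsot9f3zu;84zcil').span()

Pattern: zero or more of one of [k6] (lazy), then one or more of a character in [o-t]; then one or more of a non-whitespace character; then exactly 3 of any character, then one or more of a non-word character (captured).
The match spans [0:35] → '6kptoq5q./qkqv.e:-7.e6p0hqijaq&q c@'.

(0, 35)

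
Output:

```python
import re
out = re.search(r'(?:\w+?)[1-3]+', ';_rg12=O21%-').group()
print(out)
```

_rg12

The match spans [1:6] → '_rg12'.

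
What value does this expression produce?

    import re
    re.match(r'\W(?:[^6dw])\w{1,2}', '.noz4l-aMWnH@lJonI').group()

'.noz'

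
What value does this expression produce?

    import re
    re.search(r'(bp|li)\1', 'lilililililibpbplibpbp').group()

'lili'

`\1` has to match the exact text group 1 already captured.
`re.search` scans for the first position where the pattern succeeds.
The match spans [0:4] → 'lili'.
Captured: group 1 = 'li'.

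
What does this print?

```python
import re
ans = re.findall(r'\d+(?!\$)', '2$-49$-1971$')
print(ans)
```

['4', '197']

`(?!…)`/`(?<!…)` only lets a position through if the neighbouring text does NOT match; no characters are consumed.
Walking the string: at [3:4] → '4'; at [7:10] → '197'.
With no groups in the pattern, `findall` gives back each whole match — 2 here.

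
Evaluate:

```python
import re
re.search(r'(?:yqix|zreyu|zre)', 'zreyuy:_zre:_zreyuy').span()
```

(0, 5)

`|` is ordered: at each position the engine commits to the first alternative that works.
`search` walks the string left to right and returns the first match it finds.
The match spans [0:5] → 'zreyu'.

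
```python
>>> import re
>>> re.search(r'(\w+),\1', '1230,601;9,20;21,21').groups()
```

('21',)

The match spans [14:19] → '21,21'.
Captured: group 1 = '21'.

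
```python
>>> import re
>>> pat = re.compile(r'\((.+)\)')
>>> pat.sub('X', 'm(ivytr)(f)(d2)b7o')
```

'mXb7o'

`sub` substitutes 'X' at each match site.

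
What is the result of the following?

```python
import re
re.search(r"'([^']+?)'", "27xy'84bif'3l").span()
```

(4, 11)

Unlike `match`, `search` isn't anchored — it looks for the pattern anywhere in the string.
The match spans [4:11] → "'84bif'".
Captured: group 1 = '84bif'.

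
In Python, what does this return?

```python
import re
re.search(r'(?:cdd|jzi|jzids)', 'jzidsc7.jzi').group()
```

'jzi'

Branches in `(...|...)` are attempted left-to-right; the first branch that allows the whole pattern to succeed is taken.
`search` walks the string left to right and returns the first match it finds.
The match spans [0:3] → 'jzi'.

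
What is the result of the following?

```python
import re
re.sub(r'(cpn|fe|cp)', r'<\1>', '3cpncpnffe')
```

'3<cpn><cpn>f<fe>'

`|` is ordered: at each position the engine commits to the first alternative that works.
Matches: at [1:4] → 'cpn'; at [4:7] → 'cpn'; at [8:10] → 'fe'.
Each match is replaced using the text its own group 1 captured.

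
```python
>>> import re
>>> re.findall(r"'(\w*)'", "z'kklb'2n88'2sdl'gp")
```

['kklb', '2sdl']

`findall` collects group 1 from each match (2 total).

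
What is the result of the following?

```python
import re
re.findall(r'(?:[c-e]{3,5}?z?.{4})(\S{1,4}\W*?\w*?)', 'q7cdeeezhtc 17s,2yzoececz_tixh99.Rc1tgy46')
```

['tc', 'ixh9']

The pattern matches 3 to 5 of a character in [c-e] (lazy), then optionally the literal 'z', then exactly 4 of any character (non-capturing group); then 1 to 4 of a non-whitespace character, then zero or more of a non-word character (lazy), then zero or more of a word character (lazy) (captured).
Lazy quantifiers expand one character at a time until the remainder of the pattern can match.
Scanning left to right: at [2:11] match 'cdeeezhtc', group 1 = 'tc'; at [20:31] match 'ececz_tixh9', group 1 = 'ixh9'.
One capturing group, so `findall` returns just the captured substring from each match — 2 in all.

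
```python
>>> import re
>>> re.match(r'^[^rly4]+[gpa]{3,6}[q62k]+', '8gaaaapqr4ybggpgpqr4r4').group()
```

This matches anchored at the start of the string; then one or more of any character except [rly4], then 3 to 6 of one of [gpa]; then one or more of one of [q62k].
With `match`, the pattern is implicitly anchored at the beginning.
The match spans [0:8] → '8gaaaapq'.

'8gaaaapq'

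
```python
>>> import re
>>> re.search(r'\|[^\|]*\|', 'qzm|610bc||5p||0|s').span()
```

`re.search` scans for the first position where the pattern succeeds.
The match spans [3:10] → '|610bc|'.

(3, 10)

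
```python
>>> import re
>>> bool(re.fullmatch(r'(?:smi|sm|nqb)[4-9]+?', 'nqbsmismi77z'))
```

False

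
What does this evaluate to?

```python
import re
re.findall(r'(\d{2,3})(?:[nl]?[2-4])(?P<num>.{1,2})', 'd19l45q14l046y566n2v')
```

[('19', '5q'), ('566', 'v')]

This matches 2 to 3 of a digit (captured); then optionally one of [nl], then a character in [2-4] (non-capturing group); then 1 to 2 of any character (captured as 'num').
Matches: at [1:7] match '19l45q', groups = ('19', '5q'); at [14:20] match '566n2v', groups = ('566', 'v').
With 2 capturing groups, `findall` returns a 2-tuple per match.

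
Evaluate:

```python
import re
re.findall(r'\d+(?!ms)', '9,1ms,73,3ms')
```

A negative assertion filters positions out without eating any characters.
Matches: at [0:1] → '9'; at [6:8] → '73'.
`findall` yields the raw match text (2 of them) because the pattern has no groups.

['9', '73']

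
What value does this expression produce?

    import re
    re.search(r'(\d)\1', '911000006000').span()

After group 1 captures some text, `\1` only succeeds where that same text appears again.
The match spans [1:3] → '11'.

(1, 3)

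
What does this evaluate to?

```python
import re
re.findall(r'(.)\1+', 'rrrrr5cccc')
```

`\1` is not a pattern — it's the concrete string captured by group 1, re-applied verbatim.
With a single group, `findall` returns only what that group captured — 2 items.

['r', 'c']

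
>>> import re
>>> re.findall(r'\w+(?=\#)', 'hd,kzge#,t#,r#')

The lookaround is zero-width — it requires the adjacent text to match without consuming it, so the asserted text isn't part of the match.
`findall` yields the raw match text (3 of them) because the pattern has no groups.

['kzge', 't', 'r']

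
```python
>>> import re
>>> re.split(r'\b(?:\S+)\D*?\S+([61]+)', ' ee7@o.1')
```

[' ', '1', '']

This matches a word boundary (`\b`, zero-width); then one or more of a non-whitespace character (non-capturing group); then zero or more of a non-digit (lazy), then one or more of a non-whitespace character; then one or more of one of [61] (captured).
Because the pattern has a capturing group, `split` also inserts each captured text between the pieces.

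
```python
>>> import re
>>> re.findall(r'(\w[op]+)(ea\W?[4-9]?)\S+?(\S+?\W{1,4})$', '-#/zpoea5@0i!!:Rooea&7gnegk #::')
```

Multiple groups make `findall` return tuples — one 3-tuple for the one match.

[('zpo', 'ea5', '0i!!:Rooea&7gnegk #::')]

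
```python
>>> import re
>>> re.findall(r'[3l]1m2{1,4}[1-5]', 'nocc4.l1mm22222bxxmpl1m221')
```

['l1m221']

The pattern matches one of [3l]; then the literal '1m', then 1 to 4 of the literal '2', then a character in [1-5].
`findall` yields the raw match text (1 of them) because the pattern has no groups.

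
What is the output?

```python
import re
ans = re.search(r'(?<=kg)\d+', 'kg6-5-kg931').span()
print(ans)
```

(2, 3)

The positive lookaround only admits positions where the adjacent text matches; those characters stay outside the span.
`re.search` tries every starting position until one works.
The match spans [2:3] → '6'.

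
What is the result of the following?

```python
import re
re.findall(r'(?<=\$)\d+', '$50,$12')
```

The positive lookaround only admits positions where the adjacent text matches; those characters stay outside the span.
Scanning left to right: at [1:3] → '50'; at [5:7] → '12'.
Since nothing is captured, `findall` lists the 2 matched substrings directly.

['50', '12']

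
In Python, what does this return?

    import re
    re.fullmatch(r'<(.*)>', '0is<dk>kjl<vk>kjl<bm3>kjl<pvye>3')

`fullmatch` succeeds only if the pattern covers the string from start to end.
Here the string isn't matched end-to-end, so the call returns None.

None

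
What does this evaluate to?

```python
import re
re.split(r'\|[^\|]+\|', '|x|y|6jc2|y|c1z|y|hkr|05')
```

['', 'y', 'y', 'y', '05']

Matches to split on: at [0:3] → '|x|'; at [4:10] → '|6jc2|'; at [11:16] → '|c1z|'; at [17:22] → '|hkr|'.
Each match becomes a cut point; 5 segments remain.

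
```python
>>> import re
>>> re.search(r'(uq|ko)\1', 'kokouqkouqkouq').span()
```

A backreference is literal: `\1` must see the identical characters the first group matched.
The match spans [0:4] → 'koko'.

(0, 4)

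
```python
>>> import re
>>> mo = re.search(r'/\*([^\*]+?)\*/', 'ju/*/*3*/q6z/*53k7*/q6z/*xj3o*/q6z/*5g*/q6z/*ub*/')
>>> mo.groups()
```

The match spans [4:9] → '/*3*/'.
Captured: group 1 = '3'.

('3',)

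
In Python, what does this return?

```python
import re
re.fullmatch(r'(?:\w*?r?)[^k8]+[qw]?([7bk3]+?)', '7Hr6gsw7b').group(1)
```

Pattern: zero or more of a word character (lazy), then optionally a literal 'r' (non-capturing group); then one or more of any character except [k8], then optionally one of [qw]; then one or more of one of [7bk3] (lazy) (captured).
For `fullmatch`, every character of the input must be accounted for by the pattern.
The match spans [0:9] → '7Hr6gsw7b'.
Captured: group 1 = 'b'.

'b'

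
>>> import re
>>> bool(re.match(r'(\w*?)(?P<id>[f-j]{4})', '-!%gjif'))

False

The pattern matches zero or more of a word character (lazy) (captured); then exactly 4 of a character in [f-j] (captured as 'id').
`re.match` only tries the pattern at the start of the string.
Here the string doesn't start with a match, so the call returns None, and `bool(None)` is False.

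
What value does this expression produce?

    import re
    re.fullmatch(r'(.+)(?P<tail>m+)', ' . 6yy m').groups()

Pattern: one or more of any character (captured); then one or more of a literal 'm' (captured as 'tail').
For `fullmatch`, every character of the input must be accounted for by the pattern.
The match spans [0:8] → ' . 6yy m'.
Captured: group 1 = ' . 6yy ', group 2 = 'm'.

(' . 6yy ', 'm')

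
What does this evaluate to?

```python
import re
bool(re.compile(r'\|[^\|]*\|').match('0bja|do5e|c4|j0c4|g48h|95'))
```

`re.match` won't scan ahead — the pattern has to work from the very first character.
Here the pattern fails at index 0, so the call returns None, and `bool(None)` is False.

False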